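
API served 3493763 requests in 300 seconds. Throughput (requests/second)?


Formula: throughput = requests / seconds
throughput = 3493763 / 300
throughput = 11645.88 requests/second

11645.88 requests/second


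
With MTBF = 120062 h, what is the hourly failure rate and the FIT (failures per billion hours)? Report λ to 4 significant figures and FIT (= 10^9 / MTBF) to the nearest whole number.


Formula: λ = 1 / MTBF; FIT = λ × 1e9 = 1e9 / MTBF
λ = 1 / 120062 ≈ 8.329e-06 failures/hour
FIT = 1e9 / 120062 ≈ 8329 failures per 1e9 hours (nearest whole number)

λ = 8.329e-06 /h, FIT = 8329


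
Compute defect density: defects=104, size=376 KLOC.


Defect density = defects / KLOC
Defect density = 104 / 376
Defect density = 0.277 defects/KLOC

0.277 defects/KLOC


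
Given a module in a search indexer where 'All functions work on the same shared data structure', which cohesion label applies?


Reasoning: Functions share data
Type: Communicational cohesion

Communicational cohesion


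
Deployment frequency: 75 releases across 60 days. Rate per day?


Formula: deployments per day = releases / days
= 75 / 60
= 1.25 deploys/day
(equivalently, 8.75 deploys/week)

1.25 deploys/day


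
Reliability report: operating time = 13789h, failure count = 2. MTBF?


Formula: MTBF = Total operating time / Number of failures
MTBF = 13789 / 2
MTBF = 6894.5 hours

6894.5 hours


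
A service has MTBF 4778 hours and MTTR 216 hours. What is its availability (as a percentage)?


Availability = MTBF / (MTBF + MTTR)
Availability = 4778 / (4778 + 216)
Availability = 4778 / 4994
Availability = 95.6748%

95.6748%


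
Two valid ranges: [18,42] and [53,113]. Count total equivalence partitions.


Valid ranges: [18,42] and [53,113]
Class 1: x < 18 — invalid
Class 2: 18 ≤ x ≤ 42 — valid
Class 3: 42 < x < 53 — invalid (gap between ranges)
Class 4: 53 ≤ x ≤ 113 — valid
Class 5: x > 113 — invalid
Total equivalence classes: 5

5 equivalence classes


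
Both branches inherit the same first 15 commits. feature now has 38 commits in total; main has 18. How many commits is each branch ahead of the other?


Common ancestor: commit #15
feature commits after divergence: 38 - 15 = 23
main commits after divergence: 18 - 15 = 3
feature is 23 commits ahead of main
main is 3 commits ahead of feature

feature ahead: 23, main ahead: 3


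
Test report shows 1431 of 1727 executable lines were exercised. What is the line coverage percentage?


Coverage = covered / total * 100
Coverage = 1431 / 1727 * 100
Coverage = 82.86%

82.86%


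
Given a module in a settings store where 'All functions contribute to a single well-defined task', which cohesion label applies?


Reasoning: Best: single purpose
Type: Functional cohesion

Functional cohesion


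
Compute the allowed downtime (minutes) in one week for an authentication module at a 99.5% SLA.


Formula: allowed downtime = period * (100 - SLA) / 100
Period (week) = 10080 minutes
Unavailability fraction = (100 - 99.5) / 100
Allowed downtime = 10080 * (100 - 99.5) / 100
Allowed downtime = 50.4 minutes

50.4 minutes


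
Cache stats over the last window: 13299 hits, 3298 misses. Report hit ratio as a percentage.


Formula: hit rate = hits / (hits + misses) * 100
hit rate = 13299 / (13299 + 3298) * 100
hit rate = 13299 / 16597 * 100
hit rate = 80.13%

80.13%


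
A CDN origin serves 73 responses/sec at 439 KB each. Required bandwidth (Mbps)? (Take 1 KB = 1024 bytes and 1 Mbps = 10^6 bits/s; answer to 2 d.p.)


Formula: Mbps = payload_bytes * RPS * 8 / 1e6
Payload per request = 439 KB = 439 * 1024 = 449536 bytes
Total bytes/sec = 449536 * 73 = 32816128
Total bits/sec = 32816128 * 8 = 262529024
Mbps = 262529024 / 1e6 = 262.53

262.53 Mbps


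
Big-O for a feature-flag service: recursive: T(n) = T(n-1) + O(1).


Reasoning: linear recursion with constant work per frame
Complexity: O(n)

O(n)


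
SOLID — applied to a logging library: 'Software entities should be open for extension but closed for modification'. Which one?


This describes the Open/Closed Principle (OCP)

Open/Closed Principle (OCP)


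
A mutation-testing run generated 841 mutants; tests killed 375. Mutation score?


Mutation score = killed / total * 100
Mutation score = 375 / 841 * 100
Mutation score = 44.59%

44.59%


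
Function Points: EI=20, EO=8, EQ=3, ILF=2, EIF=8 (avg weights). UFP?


UFP = EI*4 + EO*5 + EQ*4 + ILF*10 + EIF*7
UFP = 20*4 + 8*5 + 3*4 + 2*10 + 8*7
UFP = 80 + 40 + 12 + 20 + 56
UFP = 208

208


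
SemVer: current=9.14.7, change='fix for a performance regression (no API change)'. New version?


Current: 9.14.7
Change category: 'fix for a performance regression (no API change)' → patch bump
SemVer rule: patch bump → increment PATCH (MAJOR and MINOR unchanged)
New: 9.14.8

9.14.8


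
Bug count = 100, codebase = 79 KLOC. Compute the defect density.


Defect density = defects / KLOC
Defect density = 100 / 79
Defect density = 1.266 defects/KLOC

1.266 defects/KLOC


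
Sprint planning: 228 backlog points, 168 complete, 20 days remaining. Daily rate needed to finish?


Formula: Required rate = Remaining points / Days left
Remaining = 228 - 168 = 60 points
Required rate = 60 / 20 = 3.0 points/day

3.0 points/day


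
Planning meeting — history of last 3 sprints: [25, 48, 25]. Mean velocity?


Formula: Avg velocity = Total points / Number of sprints
Points: [25, 48, 25]
Sum = 25 + 48 + 25 = 98
Avg velocity = 98 / 3 = 32.67 points/sprint

32.67 points/sprint


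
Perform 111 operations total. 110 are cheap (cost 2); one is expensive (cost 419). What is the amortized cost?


Formula: Amortized cost = Total cost / Operations
Total cost = (110 * 2) + (1 * 419)
Total cost = 220 + 419 = 639
Amortized = 639 / 111 = 5.7568

5.7568


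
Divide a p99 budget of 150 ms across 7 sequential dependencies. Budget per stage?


Formula: per_stage = total_budget / stages
per_stage = 150 / 7
per_stage = 21.43 ms

21.43 ms


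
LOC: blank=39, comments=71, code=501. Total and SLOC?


Total LOC = blank + comment + code
Total LOC = 39 + 71 + 501 = 611
SLOC (source only) = code = 501

Total LOC: 611, SLOC: 501


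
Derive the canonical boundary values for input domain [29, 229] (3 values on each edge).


Range: [29, 229]
Boundaries: just below min, min, min+1, max-1, max, just above max
Values: [28, 29, 30, 228, 229, 230]

[28, 29, 30, 228, 229, 230]


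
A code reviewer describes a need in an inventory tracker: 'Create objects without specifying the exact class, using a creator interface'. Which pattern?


This matches the Factory Method pattern

Factory Method


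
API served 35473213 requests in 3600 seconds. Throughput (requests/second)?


Formula: throughput = requests / seconds
throughput = 35473213 / 3600
throughput = 9853.67 requests/second

9853.67 requests/second


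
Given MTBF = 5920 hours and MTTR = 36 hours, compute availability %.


Availability = MTBF / (MTBF + MTTR)
Availability = 5920 / (5920 + 36)
Availability = 5920 / 5956
Availability = 99.3956%

99.3956%


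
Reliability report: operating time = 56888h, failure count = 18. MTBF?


Formula: MTBF = Total operating time / Number of failures
MTBF = 56888 / 18
MTBF = 3160.44 hours

3160.44 hours


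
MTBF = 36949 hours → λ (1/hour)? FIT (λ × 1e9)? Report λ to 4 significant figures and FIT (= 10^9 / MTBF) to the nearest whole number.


Formula: λ = 1 / MTBF; FIT = λ × 1e9 = 1e9 / MTBF
λ = 1 / 36949 ≈ 2.706e-05 failures/hour
FIT = 1e9 / 36949 ≈ 27064 failures per 1e9 hours (nearest whole number)

λ = 2.706e-05 /h, FIT = 27064


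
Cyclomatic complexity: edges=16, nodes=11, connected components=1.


Formula: V(G) = E - N + 2P
V(G) = 16 - 11 + 2*1
V(G) = 5 + 2
V(G) = 7

7


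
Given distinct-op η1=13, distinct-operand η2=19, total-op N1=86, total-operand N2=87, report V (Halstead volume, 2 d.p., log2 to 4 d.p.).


Formula: V = N * log2(η), where N = N1 + N2 and η = η1 + η2
η = 13 + 19 = 32
N = 86 + 87 = 173
log2(32) ≈ 5.0000
V = 173 * 5.0000 = 865.00

865.00


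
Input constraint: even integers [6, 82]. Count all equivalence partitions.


Constraint: even integers in [6, 82]
Class 1: x < 6 — out-of-range invalid
Class 2: x in [6,82] but odd — wrong type invalid
Class 3: x in [6,82] and even — valid
Class 4: x > 82 — out-of-range invalid
Total equivalence classes: 4

4 equivalence classes


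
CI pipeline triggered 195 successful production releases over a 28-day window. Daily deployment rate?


Formula: deployments per day = releases / days
= 195 / 28
= 6.964 deploys/day
(equivalently, 48.75 deploys/week)

6.964 deploys/day


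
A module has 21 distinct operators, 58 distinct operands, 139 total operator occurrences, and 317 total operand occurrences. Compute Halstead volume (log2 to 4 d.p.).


Formula: V = N * log2(η), where N = N1 + N2 and η = η1 + η2
η = 21 + 58 = 79
N = 139 + 317 = 456
log2(79) ≈ 6.3038
V = 456 * 6.3038 = 2874.53

2874.53


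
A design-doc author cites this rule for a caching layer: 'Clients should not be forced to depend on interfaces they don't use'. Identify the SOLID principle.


This describes the Interface Segregation Principle (ISP)

Interface Segregation Principle (ISP)


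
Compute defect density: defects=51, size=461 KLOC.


Defect density = defects / KLOC
Defect density = 51 / 461
Defect density = 0.111 defects/KLOC

0.111 defects/KLOC


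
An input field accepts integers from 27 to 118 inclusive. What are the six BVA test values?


Range: [27, 118]
Boundaries: just below min, min, min+1, max-1, max, just above max
Values: [26, 27, 28, 117, 118, 119]

[26, 27, 28, 117, 118, 119]


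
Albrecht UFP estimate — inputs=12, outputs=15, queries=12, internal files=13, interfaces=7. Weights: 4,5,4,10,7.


UFP = EI*4 + EO*5 + EQ*4 + ILF*10 + EIF*7
UFP = 12*4 + 15*5 + 12*4 + 13*10 + 7*7
UFP = 48 + 75 + 48 + 130 + 49
UFP = 350

350


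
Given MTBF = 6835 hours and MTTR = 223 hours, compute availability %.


Availability = MTBF / (MTBF + MTTR)
Availability = 6835 / (6835 + 223)
Availability = 6835 / 7058
Availability = 96.8405%

96.8405%


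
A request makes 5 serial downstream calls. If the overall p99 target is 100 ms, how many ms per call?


Formula: per_stage = total_budget / stages
per_stage = 100 / 5
per_stage = 20.0 ms

20.0 ms


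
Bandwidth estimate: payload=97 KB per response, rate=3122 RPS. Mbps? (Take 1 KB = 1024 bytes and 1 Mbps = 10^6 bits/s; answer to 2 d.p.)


Formula: Mbps = payload_bytes * RPS * 8 / 1e6
Payload per request = 97 KB = 97 * 1024 = 99328 bytes
Total bytes/sec = 99328 * 3122 = 310102016
Total bits/sec = 310102016 * 8 = 2480816128
Mbps = 2480816128 / 1e6 = 2480.82

2480.82 Mbps


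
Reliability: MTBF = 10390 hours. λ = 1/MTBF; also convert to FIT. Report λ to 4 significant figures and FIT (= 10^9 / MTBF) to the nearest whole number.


Formula: λ = 1 / MTBF; FIT = λ × 1e9 = 1e9 / MTBF
λ = 1 / 10390 ≈ 9.625e-05 failures/hour
FIT = 1e9 / 10390 ≈ 96246 failures per 1e9 hours (nearest whole number)

λ = 9.625e-05 /h, FIT = 96246


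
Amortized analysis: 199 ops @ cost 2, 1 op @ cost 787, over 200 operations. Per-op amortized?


Formula: Amortized cost = Total cost / Operations
Total cost = (199 * 2) + (1 * 787)
Total cost = 398 + 787 = 1185
Amortized = 1185 / 200 = 5.925

5.925


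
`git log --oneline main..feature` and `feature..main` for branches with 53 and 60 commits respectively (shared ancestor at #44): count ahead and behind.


Common ancestor: commit #44
feature commits after divergence: 53 - 44 = 9
main commits after divergence: 60 - 44 = 16
feature is 9 commits ahead of main
main is 16 commits ahead of feature

feature ahead: 9, main ahead: 16


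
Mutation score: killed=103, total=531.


Mutation score = killed / total * 100
Mutation score = 103 / 531 * 100
Mutation score = 19.4%

19.4%


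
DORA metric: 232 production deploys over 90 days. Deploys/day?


Formula: deployments per day = releases / days
= 232 / 90
= 2.578 deploys/day
(equivalently, 18.04 deploys/week)

2.578 deploys/day


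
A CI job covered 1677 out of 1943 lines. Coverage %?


Coverage = covered / total * 100
Coverage = 1677 / 1943 * 100
Coverage = 86.31%

86.31%


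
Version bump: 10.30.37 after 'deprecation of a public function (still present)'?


Current: 10.30.37
Change category: 'deprecation of a public function (still present)' → minor bump
SemVer rule: minor bump → increment MINOR, reset PATCH to 0 (MAJOR unchanged)
New: 10.31.0

10.31.0


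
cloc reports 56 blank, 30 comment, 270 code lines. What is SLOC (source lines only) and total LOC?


Total LOC = blank + comment + code
Total LOC = 56 + 30 + 270 = 356
SLOC (source only) = code = 270

Total LOC: 356, SLOC: 270


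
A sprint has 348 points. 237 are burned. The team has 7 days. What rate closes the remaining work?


Formula: Required rate = Remaining points / Days left
Remaining = 348 - 237 = 111 points
Required rate = 111 / 7 = 15.86 points/day

15.86 points/day


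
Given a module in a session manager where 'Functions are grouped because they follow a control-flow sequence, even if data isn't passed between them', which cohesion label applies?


Reasoning: Grouped by order of execution within a routine, not by data flow
Type: Procedural cohesion

Procedural cohesion


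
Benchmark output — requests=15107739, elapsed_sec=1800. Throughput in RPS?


Formula: throughput = requests / seconds
throughput = 15107739 / 1800
throughput = 8393.19 requests/second

8393.19 requests/second


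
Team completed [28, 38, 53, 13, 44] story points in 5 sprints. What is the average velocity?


Formula: Avg velocity = Total points / Number of sprints
Points: [28, 38, 53, 13, 44]
Sum = 28 + 38 + 53 + 13 + 44 = 176
Avg velocity = 176 / 5 = 35.2 points/sprint

35.2 points/sprint


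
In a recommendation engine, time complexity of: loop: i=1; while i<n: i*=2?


Reasoning: i doubles each step so iterations are log2(n)
Complexity: O(log n)

O(log n)


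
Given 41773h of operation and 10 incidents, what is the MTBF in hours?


Formula: MTBF = Total operating time / Number of failures
MTBF = 41773 / 10
MTBF = 4177.3 hours

4177.3 hours


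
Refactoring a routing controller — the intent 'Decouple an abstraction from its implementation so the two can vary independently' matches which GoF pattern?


This matches the Bridge pattern

Bridge


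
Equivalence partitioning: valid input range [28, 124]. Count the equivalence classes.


Valid range: [28, 124]
Class 1: x < 28 — invalid
Class 2: 28 ≤ x ≤ 124 — valid
Class 3: x > 124 — invalid
Total equivalence classes: 3

3 equivalence classes


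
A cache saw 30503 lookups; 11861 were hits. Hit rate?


Formula: hit rate = hits / (hits + misses) * 100
hit rate = 11861 / (11861 + 18642) * 100
hit rate = 11861 / 30503 * 100
hit rate = 38.88%

38.88%


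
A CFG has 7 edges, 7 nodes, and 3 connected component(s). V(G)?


Formula: V(G) = E - N + 2P
V(G) = 7 - 7 + 2*3
V(G) = 0 + 6
V(G) = 6

6


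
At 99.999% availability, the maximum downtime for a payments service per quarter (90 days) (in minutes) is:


Formula: allowed downtime = period * (100 - SLA) / 100
Period (quarter (90 days)) = 129600 minutes
Unavailability fraction = (100 - 99.999) / 100
Allowed downtime = 129600 * (100 - 99.999) / 100
Allowed downtime = 1.296 minutes

1.296 minutes


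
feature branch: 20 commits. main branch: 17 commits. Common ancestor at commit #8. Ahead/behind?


Common ancestor: commit #8
feature commits after divergence: 20 - 8 = 12
main commits after divergence: 17 - 8 = 9
feature is 12 commits ahead of main
main is 9 commits ahead of feature

feature ahead: 12, main ahead: 9


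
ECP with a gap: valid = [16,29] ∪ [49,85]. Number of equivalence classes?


Valid ranges: [16,29] and [49,85]
Class 1: x < 16 — invalid
Class 2: 16 ≤ x ≤ 29 — valid
Class 3: 29 < x < 49 — invalid (gap between ranges)
Class 4: 49 ≤ x ≤ 85 — valid
Class 5: x > 85 — invalid
Total equivalence classes: 5

5 equivalence classes


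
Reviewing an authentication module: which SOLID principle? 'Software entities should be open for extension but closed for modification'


This describes the Open/Closed Principle (OCP)

Open/Closed Principle (OCP)


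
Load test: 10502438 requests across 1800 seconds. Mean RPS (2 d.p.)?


Formula: throughput = requests / seconds
throughput = 10502438 / 1800
throughput = 5834.69 requests/second

5834.69 requests/second


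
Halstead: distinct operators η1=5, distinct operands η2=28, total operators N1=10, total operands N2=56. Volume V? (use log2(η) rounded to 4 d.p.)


Formula: V = N * log2(η), where N = N1 + N2 and η = η1 + η2
η = 5 + 28 = 33
N = 10 + 56 = 66
log2(33) ≈ 5.0444
V = 66 * 5.0444 = 332.93

332.93


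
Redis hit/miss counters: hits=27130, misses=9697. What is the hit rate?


Formula: hit rate = hits / (hits + misses) * 100
hit rate = 27130 / (27130 + 9697) * 100
hit rate = 27130 / 36827 * 100
hit rate = 73.67%

73.67%


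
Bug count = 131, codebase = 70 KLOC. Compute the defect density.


Defect density = defects / KLOC
Defect density = 131 / 70
Defect density = 1.871 defects/KLOC

1.871 defects/KLOC


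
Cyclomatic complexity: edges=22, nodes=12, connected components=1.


Formula: V(G) = E - N + 2P
V(G) = 22 - 12 + 2*1
V(G) = 10 + 2
V(G) = 12

12


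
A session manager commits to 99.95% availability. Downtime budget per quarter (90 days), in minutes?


Formula: allowed downtime = period * (100 - SLA) / 100
Period (quarter (90 days)) = 129600 minutes
Unavailability fraction = (100 - 99.95) / 100
Allowed downtime = 129600 * (100 - 99.95) / 100
Allowed downtime = 64.8 minutes

64.8 minutes


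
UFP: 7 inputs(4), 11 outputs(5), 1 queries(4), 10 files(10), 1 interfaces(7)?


UFP = EI*4 + EO*5 + EQ*4 + ILF*10 + EIF*7
UFP = 7*4 + 11*5 + 1*4 + 10*10 + 1*7
UFP = 28 + 55 + 4 + 100 + 7
UFP = 194

194


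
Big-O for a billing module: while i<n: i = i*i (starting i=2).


Reasoning: squaring drives double-exponential growth; iterations ~ log log n
Complexity: O(log log n)

O(log log n)


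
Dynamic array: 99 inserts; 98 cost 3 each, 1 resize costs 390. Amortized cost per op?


Formula: Amortized cost = Total cost / Operations
Total cost = (98 * 3) + (1 * 390)
Total cost = 294 + 390 = 684
Amortized = 684 / 99 = 6.9091

6.9091


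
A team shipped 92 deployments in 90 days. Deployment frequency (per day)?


Formula: deployments per day = releases / days
= 92 / 90
= 1.022 deploys/day
(equivalently, 7.16 deploys/week)

1.022 deploys/day


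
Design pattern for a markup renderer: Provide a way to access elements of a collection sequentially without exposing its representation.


This matches the Iterator pattern

Iterator


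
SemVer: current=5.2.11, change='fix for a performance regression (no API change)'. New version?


Current: 5.2.11
Change category: 'fix for a performance regression (no API change)' → patch bump
SemVer rule: patch bump → increment PATCH (MAJOR and MINOR unchanged)
New: 5.2.12

5.2.12


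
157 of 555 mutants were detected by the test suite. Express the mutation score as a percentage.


Mutation score = killed / total * 100
Mutation score = 157 / 555 * 100
Mutation score = 28.29%

28.29%


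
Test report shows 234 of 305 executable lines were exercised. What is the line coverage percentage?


Coverage = covered / total * 100
Coverage = 234 / 305 * 100
Coverage = 76.72%

76.72%


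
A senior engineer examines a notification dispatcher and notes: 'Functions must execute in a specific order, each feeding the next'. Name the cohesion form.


Reasoning: Output of one is input to next
Type: Sequential cohesion

Sequential cohesion


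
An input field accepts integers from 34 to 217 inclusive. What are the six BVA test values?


Range: [34, 217]
Boundaries: just below min, min, min+1, max-1, max, just above max
Values: [33, 34, 35, 216, 217, 218]

[33, 34, 35, 216, 217, 218]


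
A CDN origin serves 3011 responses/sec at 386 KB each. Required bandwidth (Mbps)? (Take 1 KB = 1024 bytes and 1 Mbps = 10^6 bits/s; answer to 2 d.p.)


Formula: Mbps = payload_bytes * RPS * 8 / 1e6
Payload per request = 386 KB = 386 * 1024 = 395264 bytes
Total bytes/sec = 395264 * 3011 = 1190139904
Total bits/sec = 1190139904 * 8 = 9521119232
Mbps = 9521119232 / 1e6 = 9521.12

9521.12 Mbps


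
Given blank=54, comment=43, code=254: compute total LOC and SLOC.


Total LOC = blank + comment + code
Total LOC = 54 + 43 + 254 = 351
SLOC (source only) = code = 254

Total LOC: 351, SLOC: 254


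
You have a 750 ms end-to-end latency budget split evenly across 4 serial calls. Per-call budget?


Formula: per_stage = total_budget / stages
per_stage = 750 / 4
per_stage = 187.5 ms

187.5 ms


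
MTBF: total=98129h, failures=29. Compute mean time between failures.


Formula: MTBF = Total operating time / Number of failures
MTBF = 98129 / 29
MTBF = 3383.76 hours

3383.76 hours


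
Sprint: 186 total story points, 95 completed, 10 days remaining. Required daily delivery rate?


Formula: Required rate = Remaining points / Days left
Remaining = 186 - 95 = 91 points
Required rate = 91 / 10 = 9.1 points/day

9.1 points/day


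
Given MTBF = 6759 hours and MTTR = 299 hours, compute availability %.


Availability = MTBF / (MTBF + MTTR)
Availability = 6759 / (6759 + 299)
Availability = 6759 / 7058
Availability = 95.7637%

95.7637%


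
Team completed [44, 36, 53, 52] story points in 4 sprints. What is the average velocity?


Formula: Avg velocity = Total points / Number of sprints
Points: [44, 36, 53, 52]
Sum = 44 + 36 + 53 + 52 = 185
Avg velocity = 185 / 4 = 46.25 points/sprint

46.25 points/sprint


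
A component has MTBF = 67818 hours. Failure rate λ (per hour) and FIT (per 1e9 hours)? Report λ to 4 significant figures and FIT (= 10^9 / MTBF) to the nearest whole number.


Formula: λ = 1 / MTBF; FIT = λ × 1e9 = 1e9 / MTBF
λ = 1 / 67818 ≈ 1.475e-05 failures/hour
FIT = 1e9 / 67818 ≈ 14745 failures per 1e9 hours (nearest whole number)

λ = 1.475e-05 /h, FIT = 14745


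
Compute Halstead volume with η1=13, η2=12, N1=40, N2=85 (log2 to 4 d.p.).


Formula: V = N * log2(η), where N = N1 + N2 and η = η1 + η2
η = 13 + 12 = 25
N = 40 + 85 = 125
log2(25) ≈ 4.6439
V = 125 * 4.6439 = 580.49

580.49


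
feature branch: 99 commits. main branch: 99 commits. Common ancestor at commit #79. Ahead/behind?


Common ancestor: commit #79
feature commits after divergence: 99 - 79 = 20
main commits after divergence: 99 - 79 = 20
feature is 20 commits ahead of main
main is 20 commits ahead of feature

feature ahead: 20, main ahead: 20


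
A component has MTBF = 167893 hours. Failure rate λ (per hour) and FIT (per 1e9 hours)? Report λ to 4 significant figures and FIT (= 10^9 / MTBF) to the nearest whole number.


Formula: λ = 1 / MTBF; FIT = λ × 1e9 = 1e9 / MTBF
λ = 1 / 167893 ≈ 5.956e-06 failures/hour
FIT = 1e9 / 167893 ≈ 5956 failures per 1e9 hours (nearest whole number)

λ = 5.956e-06 /h, FIT = 5956


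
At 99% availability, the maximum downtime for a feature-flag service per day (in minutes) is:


Formula: allowed downtime = period * (100 - SLA) / 100
Period (day) = 1440 minutes
Unavailability fraction = (100 - 99.0) / 100
Allowed downtime = 1440 * (100 - 99.0) / 100
Allowed downtime = 14.4 minutes

14.4 minutes


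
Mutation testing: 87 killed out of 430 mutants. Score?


Mutation score = killed / total * 100
Mutation score = 87 / 430 * 100
Mutation score = 20.23%

20.23%


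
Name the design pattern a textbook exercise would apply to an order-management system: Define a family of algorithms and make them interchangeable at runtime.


This matches the Strategy pattern

Strategy


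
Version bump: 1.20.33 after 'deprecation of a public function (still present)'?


Current: 1.20.33
Change category: 'deprecation of a public function (still present)' → minor bump
SemVer rule: minor bump → increment MINOR, reset PATCH to 0 (MAJOR unchanged)
New: 1.21.0

1.21.0


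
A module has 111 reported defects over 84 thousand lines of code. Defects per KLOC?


Defect density = defects / KLOC
Defect density = 111 / 84
Defect density = 1.321 defects/KLOC

1.321 defects/KLOC


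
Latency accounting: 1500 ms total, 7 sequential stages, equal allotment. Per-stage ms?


Formula: per_stage = total_budget / stages
per_stage = 1500 / 7
per_stage = 214.29 ms

214.29 ms


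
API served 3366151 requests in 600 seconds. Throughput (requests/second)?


Formula: throughput = requests / seconds
throughput = 3366151 / 600
throughput = 5610.25 requests/second

5610.25 requests/second


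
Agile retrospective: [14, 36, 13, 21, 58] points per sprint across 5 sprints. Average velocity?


Formula: Avg velocity = Total points / Number of sprints
Points: [14, 36, 13, 21, 58]
Sum = 14 + 36 + 13 + 21 + 58 = 142
Avg velocity = 142 / 5 = 28.4 points/sprint

28.4 points/sprint


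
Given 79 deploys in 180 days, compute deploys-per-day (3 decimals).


Formula: deployments per day = releases / days
= 79 / 180
= 0.439 deploys/day
(equivalently, 3.07 deploys/week)

0.439 deploys/day


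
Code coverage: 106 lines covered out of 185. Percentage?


Coverage = covered / total * 100
Coverage = 106 / 185 * 100
Coverage = 57.3%

57.3%


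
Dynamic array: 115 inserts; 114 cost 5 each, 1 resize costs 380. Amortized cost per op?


Formula: Amortized cost = Total cost / Operations
Total cost = (114 * 5) + (1 * 380)
Total cost = 570 + 380 = 950
Amortized = 950 / 115 = 8.2609

8.2609


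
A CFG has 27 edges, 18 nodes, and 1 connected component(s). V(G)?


Formula: V(G) = E - N + 2P
V(G) = 27 - 18 + 2*1
V(G) = 9 + 2
V(G) = 11

11


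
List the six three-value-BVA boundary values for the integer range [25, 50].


Range: [25, 50]
Boundaries: just below min, min, min+1, max-1, max, just above max
Values: [24, 25, 26, 49, 50, 51]

[24, 25, 26, 49, 50, 51]


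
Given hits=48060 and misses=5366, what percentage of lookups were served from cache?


Formula: hit rate = hits / (hits + misses) * 100
hit rate = 48060 / (48060 + 5366) * 100
hit rate = 48060 / 53426 * 100
hit rate = 89.96%

89.96%


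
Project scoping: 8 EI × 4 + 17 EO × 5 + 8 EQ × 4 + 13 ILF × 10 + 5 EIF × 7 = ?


UFP = EI*4 + EO*5 + EQ*4 + ILF*10 + EIF*7
UFP = 8*4 + 17*5 + 8*4 + 13*10 + 5*7
UFP = 32 + 85 + 32 + 130 + 35
UFP = 314

314


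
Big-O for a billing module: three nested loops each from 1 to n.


Reasoning: three levels of nesting over n
Complexity: O(n^3)

O(n^3)


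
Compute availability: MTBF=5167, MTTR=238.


Availability = MTBF / (MTBF + MTTR)
Availability = 5167 / (5167 + 238)
Availability = 5167 / 5405
Availability = 95.5967%

95.5967%


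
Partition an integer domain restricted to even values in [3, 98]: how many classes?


Constraint: even integers in [3, 98]
Class 1: x < 3 — out-of-range invalid
Class 2: x in [3,98] but odd — wrong type invalid
Class 3: x in [3,98] and even — valid
Class 4: x > 98 — out-of-range invalid
Total equivalence classes: 4

4 equivalence classes


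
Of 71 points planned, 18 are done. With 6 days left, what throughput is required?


Formula: Required rate = Remaining points / Days left
Remaining = 71 - 18 = 53 points
Required rate = 53 / 6 = 8.83 points/day

8.83 points/day


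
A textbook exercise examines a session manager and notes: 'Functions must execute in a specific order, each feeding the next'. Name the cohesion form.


Reasoning: Output of one is input to next
Type: Sequential cohesion

Sequential cohesion


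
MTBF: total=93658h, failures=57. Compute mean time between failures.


Formula: MTBF = Total operating time / Number of failures
MTBF = 93658 / 57
MTBF = 1643.12 hours

1643.12 hours


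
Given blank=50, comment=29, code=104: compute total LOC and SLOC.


Total LOC = blank + comment + code
Total LOC = 50 + 29 + 104 = 183
SLOC (source only) = code = 104

Total LOC: 183, SLOC: 104


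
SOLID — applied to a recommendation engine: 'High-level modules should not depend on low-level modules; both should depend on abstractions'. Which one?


This describes the Dependency Inversion Principle (DIP)

Dependency Inversion Principle (DIP)


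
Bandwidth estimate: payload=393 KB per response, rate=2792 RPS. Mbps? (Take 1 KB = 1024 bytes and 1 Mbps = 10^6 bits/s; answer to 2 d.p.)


Formula: Mbps = payload_bytes * RPS * 8 / 1e6
Payload per request = 393 KB = 393 * 1024 = 402432 bytes
Total bytes/sec = 402432 * 2792 = 1123590144
Total bits/sec = 1123590144 * 8 = 8988721152
Mbps = 8988721152 / 1e6 = 8988.72

8988.72 Mbps


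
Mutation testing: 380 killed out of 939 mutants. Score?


Mutation score = killed / total * 100
Mutation score = 380 / 939 * 100
Mutation score = 40.47%

40.47%


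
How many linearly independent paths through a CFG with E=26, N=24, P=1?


Formula: V(G) = E - N + 2P
V(G) = 26 - 24 + 2*1
V(G) = 2 + 2
V(G) = 4

4


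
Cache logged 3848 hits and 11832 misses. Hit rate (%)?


Formula: hit rate = hits / (hits + misses) * 100
hit rate = 3848 / (3848 + 11832) * 100
hit rate = 3848 / 15680 * 100
hit rate = 24.54%

24.54%


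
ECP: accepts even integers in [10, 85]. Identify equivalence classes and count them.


Constraint: even integers in [10, 85]
Class 1: x < 10 — out-of-range invalid
Class 2: x in [10,85] but odd — wrong type invalid
Class 3: x in [10,85] and even — valid
Class 4: x > 85 — out-of-range invalid
Total equivalence classes: 4

4 equivalence classes


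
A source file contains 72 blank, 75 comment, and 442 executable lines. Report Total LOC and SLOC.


Total LOC = blank + comment + code
Total LOC = 72 + 75 + 442 = 589
SLOC (source only) = code = 442

Total LOC: 589, SLOC: 442


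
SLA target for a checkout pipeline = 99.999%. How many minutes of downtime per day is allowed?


Formula: allowed downtime = period * (100 - SLA) / 100
Period (day) = 1440 minutes
Unavailability fraction = (100 - 99.999) / 100
Allowed downtime = 1440 * (100 - 99.999) / 100
Allowed downtime = 0.0144 minutes

0.0144 minutes


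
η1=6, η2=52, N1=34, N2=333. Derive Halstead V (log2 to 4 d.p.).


Formula: V = N * log2(η), where N = N1 + N2 and η = η1 + η2
η = 6 + 52 = 58
N = 34 + 333 = 367
log2(58) ≈ 5.8580
V = 367 * 5.8580 = 2149.89

2149.89


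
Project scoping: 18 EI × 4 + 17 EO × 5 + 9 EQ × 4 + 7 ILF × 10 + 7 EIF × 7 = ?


UFP = EI*4 + EO*5 + EQ*4 + ILF*10 + EIF*7
UFP = 18*4 + 17*5 + 9*4 + 7*10 + 7*7
UFP = 72 + 85 + 36 + 70 + 49
UFP = 312

312


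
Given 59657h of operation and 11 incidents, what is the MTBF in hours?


Formula: MTBF = Total operating time / Number of failures
MTBF = 59657 / 11
MTBF = 5423.36 hours

5423.36 hours


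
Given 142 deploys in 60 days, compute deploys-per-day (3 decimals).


Formula: deployments per day = releases / days
= 142 / 60
= 2.367 deploys/day
(equivalently, 16.57 deploys/week)

2.367 deploys/day


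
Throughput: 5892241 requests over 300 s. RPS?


Formula: throughput = requests / seconds
throughput = 5892241 / 300
throughput = 19640.8 requests/second

19640.8 requests/second


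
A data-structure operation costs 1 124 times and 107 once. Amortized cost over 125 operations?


Formula: Amortized cost = Total cost / Operations
Total cost = (124 * 1) + (1 * 107)
Total cost = 124 + 107 = 231
Amortized = 231 / 125 = 1.848

1.848


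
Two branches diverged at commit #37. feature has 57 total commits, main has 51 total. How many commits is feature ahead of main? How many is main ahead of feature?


Common ancestor: commit #37
feature commits after divergence: 57 - 37 = 20
main commits after divergence: 51 - 37 = 14
feature is 20 commits ahead of main
main is 14 commits ahead of feature

feature ahead: 20, main ahead: 14


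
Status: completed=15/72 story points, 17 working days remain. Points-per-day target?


Formula: Required rate = Remaining points / Days left
Remaining = 72 - 15 = 57 points
Required rate = 57 / 17 = 3.35 points/day

3.35 points/day


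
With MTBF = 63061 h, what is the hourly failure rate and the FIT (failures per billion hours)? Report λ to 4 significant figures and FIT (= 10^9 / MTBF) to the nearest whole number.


Formula: λ = 1 / MTBF; FIT = λ × 1e9 = 1e9 / MTBF
λ = 1 / 63061 ≈ 1.586e-05 failures/hour
FIT = 1e9 / 63061 ≈ 15858 failures per 1e9 hours (nearest whole number)

λ = 1.586e-05 /h, FIT = 15858


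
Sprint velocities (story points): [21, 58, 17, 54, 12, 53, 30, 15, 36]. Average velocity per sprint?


Formula: Avg velocity = Total points / Number of sprints
Points: [21, 58, 17, 54, 12, 53, 30, 15, 36]
Sum = 21 + 58 + 17 + 54 + 12 + 53 + 30 + 15 + 36 = 296
Avg velocity = 296 / 9 = 32.89 points/sprint

32.89 points/sprint


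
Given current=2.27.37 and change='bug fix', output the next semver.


Current: 2.27.37
Change category: 'bug fix' → patch bump
SemVer rule: patch bump → increment PATCH (MAJOR and MINOR unchanged)
New: 2.27.38

2.27.38


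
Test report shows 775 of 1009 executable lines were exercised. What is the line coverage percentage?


Coverage = covered / total * 100
Coverage = 775 / 1009 * 100
Coverage = 76.81%

76.81%


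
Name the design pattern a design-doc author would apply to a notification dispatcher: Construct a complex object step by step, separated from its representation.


This matches the Builder pattern

Builder


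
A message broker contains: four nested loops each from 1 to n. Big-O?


Reasoning: four levels of nesting
Complexity: O(n^4)

O(n^4)


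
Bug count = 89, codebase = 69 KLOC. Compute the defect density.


Defect density = defects / KLOC
Defect density = 89 / 69
Defect density = 1.29 defects/KLOC

1.29 defects/KLOC


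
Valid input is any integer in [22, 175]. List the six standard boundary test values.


Range: [22, 175]
Boundaries: just below min, min, min+1, max-1, max, just above max
Values: [21, 22, 23, 174, 175, 176]

[21, 22, 23, 174, 175, 176]


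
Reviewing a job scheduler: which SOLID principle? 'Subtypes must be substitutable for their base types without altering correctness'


This describes the Liskov Substitution Principle (LSP)

Liskov Substitution Principle (LSP)


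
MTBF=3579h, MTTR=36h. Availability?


Availability = MTBF / (MTBF + MTTR)
Availability = 3579 / (3579 + 36)
Availability = 3579 / 3615
Availability = 99.0041%

99.0041%


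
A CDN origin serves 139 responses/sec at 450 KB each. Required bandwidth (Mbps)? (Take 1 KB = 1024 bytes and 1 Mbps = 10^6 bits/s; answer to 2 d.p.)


Formula: Mbps = payload_bytes * RPS * 8 / 1e6
Payload per request = 450 KB = 450 * 1024 = 460800 bytes
Total bytes/sec = 460800 * 139 = 64051200
Total bits/sec = 64051200 * 8 = 512409600
Mbps = 512409600 / 1e6 = 512.41

512.41 Mbps


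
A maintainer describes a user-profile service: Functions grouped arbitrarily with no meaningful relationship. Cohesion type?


Reasoning: Worst: random grouping
Type: Coincidental cohesion

Coincidental cohesion


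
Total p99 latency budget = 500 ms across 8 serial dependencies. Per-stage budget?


Formula: per_stage = total_budget / stages
per_stage = 500 / 8
per_stage = 62.5 ms

62.5 ms


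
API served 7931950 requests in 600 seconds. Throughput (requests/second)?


Formula: throughput = requests / seconds
throughput = 7931950 / 600
throughput = 13219.92 requests/second

13219.92 requests/second


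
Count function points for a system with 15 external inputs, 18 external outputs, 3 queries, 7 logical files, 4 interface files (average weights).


UFP = EI*4 + EO*5 + EQ*4 + ILF*10 + EIF*7
UFP = 15*4 + 18*5 + 3*4 + 7*10 + 4*7
UFP = 60 + 90 + 12 + 70 + 28
UFP = 260

260


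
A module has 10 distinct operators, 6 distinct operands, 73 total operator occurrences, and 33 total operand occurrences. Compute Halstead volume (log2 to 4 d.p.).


Formula: V = N * log2(η), where N = N1 + N2 and η = η1 + η2
η = 10 + 6 = 16
N = 73 + 33 = 106
log2(16) ≈ 4.0000
V = 106 * 4.0000 = 424.00

424.00


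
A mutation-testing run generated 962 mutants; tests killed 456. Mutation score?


Mutation score = killed / total * 100
Mutation score = 456 / 962 * 100
Mutation score = 47.4%

47.4%


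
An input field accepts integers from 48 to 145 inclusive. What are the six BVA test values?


Range: [48, 145]
Boundaries: just below min, min, min+1, max-1, max, just above max
Values: [47, 48, 49, 144, 145, 146]

[47, 48, 49, 144, 145, 146]


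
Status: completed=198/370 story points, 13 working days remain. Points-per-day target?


Formula: Required rate = Remaining points / Days left
Remaining = 370 - 198 = 172 points
Required rate = 172 / 13 = 13.23 points/day

13.23 points/day


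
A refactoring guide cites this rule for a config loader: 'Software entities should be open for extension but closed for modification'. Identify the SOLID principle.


This describes the Open/Closed Principle (OCP)

Open/Closed Principle (OCP)


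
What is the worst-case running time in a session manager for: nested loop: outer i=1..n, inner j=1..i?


Reasoning: triangle: n(n+1)/2 ~ n^2/2
Complexity: O(n^2)

O(n^2)


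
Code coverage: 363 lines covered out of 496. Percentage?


Coverage = covered / total * 100
Coverage = 363 / 496 * 100
Coverage = 73.19%

73.19%


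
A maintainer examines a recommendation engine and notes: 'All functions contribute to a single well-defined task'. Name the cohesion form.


Reasoning: Best: single purpose
Type: Functional cohesion

Functional cohesion


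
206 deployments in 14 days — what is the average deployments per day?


Formula: deployments per day = releases / days
= 206 / 14
= 14.714 deploys/day
(equivalently, 103.0 deploys/week)

14.714 deploys/day


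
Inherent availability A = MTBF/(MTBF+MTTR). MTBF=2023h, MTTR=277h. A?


Availability = MTBF / (MTBF + MTTR)
Availability = 2023 / (2023 + 277)
Availability = 2023 / 2300
Availability = 87.9565%

87.9565%


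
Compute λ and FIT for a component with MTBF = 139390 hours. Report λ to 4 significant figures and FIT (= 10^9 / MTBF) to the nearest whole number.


Formula: λ = 1 / MTBF; FIT = λ × 1e9 = 1e9 / MTBF
λ = 1 / 139390 ≈ 7.174e-06 failures/hour
FIT = 1e9 / 139390 ≈ 7174 failures per 1e9 hours (nearest whole number)

λ = 7.174e-06 /h, FIT = 7174


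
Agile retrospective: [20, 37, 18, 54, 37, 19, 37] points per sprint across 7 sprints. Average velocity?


Formula: Avg velocity = Total points / Number of sprints
Points: [20, 37, 18, 54, 37, 19, 37]
Sum = 20 + 37 + 18 + 54 + 37 + 19 + 37 = 222
Avg velocity = 222 / 7 = 31.71 points/sprint

31.71 points/sprint


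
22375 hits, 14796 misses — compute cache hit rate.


Formula: hit rate = hits / (hits + misses) * 100
hit rate = 22375 / (22375 + 14796) * 100
hit rate = 22375 / 37171 * 100
hit rate = 60.19%

60.19%


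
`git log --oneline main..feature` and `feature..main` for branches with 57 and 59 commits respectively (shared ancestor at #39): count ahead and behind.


Common ancestor: commit #39
feature commits after divergence: 57 - 39 = 18
main commits after divergence: 59 - 39 = 20
feature is 18 commits ahead of main
main is 20 commits ahead of feature

feature ahead: 18, main ahead: 20


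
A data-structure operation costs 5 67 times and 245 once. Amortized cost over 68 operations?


Formula: Amortized cost = Total cost / Operations
Total cost = (67 * 5) + (1 * 245)
Total cost = 335 + 245 = 580
Amortized = 580 / 68 = 8.5294

8.5294
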